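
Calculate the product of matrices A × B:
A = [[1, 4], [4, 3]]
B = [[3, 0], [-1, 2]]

Matrix multiplication:
C[0][0] = 1×3 + 4×-1 = -1
C[0][1] = 1×0 + 4×2 = 8
C[1][0] = 4×3 + 3×-1 = 9
C[1][1] = 4×0 + 3×2 = 6
Result: [[-1, 8], [9, 6]]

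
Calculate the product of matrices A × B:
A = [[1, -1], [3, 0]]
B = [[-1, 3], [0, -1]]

Matrix multiplication:
C[0][0] = 1×-1 + -1×0 = -1
C[0][1] = 1×3 + -1×-1 = 4
C[1][0] = 3×-1 + 0×0 = -3
C[1][1] = 3×3 + 0×-1 = 9
Result: [[-1, 4], [-3, 9]]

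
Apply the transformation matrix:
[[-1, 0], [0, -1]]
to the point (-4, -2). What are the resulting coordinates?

Matrix multiplication:
[[-1, 0], [0, -1]] × [-4, -2]ᵀ
= [(-1)(-4) + (0)(-2), (0)(-4) + (-1)(-2)]ᵀ
= [4, 2]ᵀ
Result: (4, 2)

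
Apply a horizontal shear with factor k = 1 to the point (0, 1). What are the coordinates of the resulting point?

Shear matrix for horizontal shear with factor k = 1:
[[1, 1], [0, 1]]
Result: (0, 1) → (1, 1)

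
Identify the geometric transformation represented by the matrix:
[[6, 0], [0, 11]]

This matrix represents: non-uniform scaling by sx = 6, sy = 11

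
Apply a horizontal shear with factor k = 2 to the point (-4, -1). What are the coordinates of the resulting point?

Shear matrix for horizontal shear with factor k = 2:
[[1, 2], [0, 1]]
Result: (-4, -1) → (-6, -1)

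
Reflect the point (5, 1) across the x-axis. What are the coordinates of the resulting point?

Reflection across x-axis: (5, 1) → (5, -1)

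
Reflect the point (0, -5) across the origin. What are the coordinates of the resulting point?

Reflection across origin: (0, -5) → (0, 5)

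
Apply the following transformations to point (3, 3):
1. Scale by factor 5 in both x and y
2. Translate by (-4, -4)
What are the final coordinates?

Step 1: Scale (3, 3) by 5 → (15, 15)
Step 2: Translate by (-4, -4) → (11, 11)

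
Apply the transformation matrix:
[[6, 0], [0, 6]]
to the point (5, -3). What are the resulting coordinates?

Matrix multiplication:
[[6, 0], [0, 6]] × [5, -3]ᵀ
= [(6)(5) + (0)(-3), (0)(5) + (6)(-3)]ᵀ
= [30, -18]ᵀ
Result: (30, -18)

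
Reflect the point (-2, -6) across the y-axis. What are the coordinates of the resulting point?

Reflection across y-axis: (-2, -6) → (2, -6)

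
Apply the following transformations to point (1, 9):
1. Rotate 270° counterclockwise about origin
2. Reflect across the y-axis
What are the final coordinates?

Step 1: Rotate 270° → (9, -1)
Step 2: Reflect across y-axis → (-9, -1)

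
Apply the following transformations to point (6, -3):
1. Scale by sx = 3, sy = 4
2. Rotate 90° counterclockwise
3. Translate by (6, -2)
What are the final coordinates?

Step 1: Scale → (18, -12)
Step 2: Rotate 90° → (12, 18)
Step 3: Translate → (18, 16)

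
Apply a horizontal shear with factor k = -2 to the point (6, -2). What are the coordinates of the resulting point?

Shear matrix for horizontal shear with factor k = -2:
[[1, -2], [0, 1]]
Result: (6, -2) → (10, -2)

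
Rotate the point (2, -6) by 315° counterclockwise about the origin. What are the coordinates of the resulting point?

Rotation matrix for 315°: [[cos 315°, -sin 315°], [sin 315°, cos 315°]] ≈ [[0.707107, 0.707107], [-0.707107, 0.707107]]
[[0.707107, 0.707107], [-0.707107, 0.707107]] × [2, -6]ᵀ ≈ [-2.8284, -5.6569]ᵀ
Result: (-2.8284, -5.6569)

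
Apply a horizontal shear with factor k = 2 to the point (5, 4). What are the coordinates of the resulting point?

Shear matrix for horizontal shear with factor k = 2:
[[1, 2], [0, 1]]
Result: (5, 4) → (13, 4)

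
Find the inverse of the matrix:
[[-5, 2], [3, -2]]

For [[a,b],[c,d]], inverse = (1/det)·[[d,-b],[-c,a]]
det = (-5)(-2) - (2)(3) = 10 - 6 = 4
Inverse = (1/4)·[[-2, -2], [-3, -5]]
= [[-1/2, -1/2], [-3/4, -5/4]]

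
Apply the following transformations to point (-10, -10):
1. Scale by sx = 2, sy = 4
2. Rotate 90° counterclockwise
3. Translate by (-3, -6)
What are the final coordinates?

Step 1: Scale → (-20, -40)
Step 2: Rotate 90° → (40, -20)
Step 3: Translate → (37, -26)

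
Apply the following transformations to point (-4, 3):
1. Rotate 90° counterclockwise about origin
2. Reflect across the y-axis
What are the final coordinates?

Step 1: Rotate 90° → (-3, -4)
Step 2: Reflect across y-axis → (3, -4)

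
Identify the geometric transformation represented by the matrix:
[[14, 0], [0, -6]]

This matrix represents: non-uniform scaling by sx = 14, sy = -6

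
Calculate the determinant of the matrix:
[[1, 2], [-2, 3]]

For a 2×2 matrix [[a, b], [c, d]], det = ad - bc
det = (1)(3) - (2)(-2) = 3 - -4 = 7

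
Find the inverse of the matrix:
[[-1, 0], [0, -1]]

For [[a,b],[c,d]], inverse = (1/det)·[[d,-b],[-c,a]]
det = (-1)(-1) - (0)(0) = 1 - 0 = 1
Inverse = [[-1, 0], [0, -1]]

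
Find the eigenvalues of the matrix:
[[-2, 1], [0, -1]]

Characteristic equation: det(A - λI) = 0
λ² - (trace)λ + (det) = 0
trace = -2 + -1 = -3, det = (-2)(-1) - (1)(0) = 2
λ² - (-3)λ + (2) = 0
λ = (-3 ± √((-3)² - 4·(2))) / 2 = (-3 ± √1) / 2
Solving: λ = -2, -1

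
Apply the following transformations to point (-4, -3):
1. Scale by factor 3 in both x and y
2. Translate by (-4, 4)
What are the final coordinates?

Step 1: Scale (-4, -3) by 3 → (-12, -9)
Step 2: Translate by (-4, 4) → (-16, -5)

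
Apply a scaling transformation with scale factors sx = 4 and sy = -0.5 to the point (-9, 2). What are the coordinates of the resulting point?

Scaling matrix:
[[4, 0], [0, -0.50]]
Result: (-9 × 4, 2 × -0.5) = (-36, -1)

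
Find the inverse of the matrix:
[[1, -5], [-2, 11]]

For [[a,b],[c,d]], inverse = (1/det)·[[d,-b],[-c,a]]
det = (1)(11) - (-5)(-2) = 11 - 10 = 1
Inverse = [[11, 5], [2, 1]]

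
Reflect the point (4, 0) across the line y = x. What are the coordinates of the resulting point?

Reflection across line y = x: (4, 0) → (0, 4)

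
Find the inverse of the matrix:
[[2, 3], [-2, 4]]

For [[a,b],[c,d]], inverse = (1/det)·[[d,-b],[-c,a]]
det = (2)(4) - (3)(-2) = 8 - -6 = 14
Inverse = (1/14)·[[4, -3], [2, 2]]
= [[2/7, -3/14], [1/7, 1/7]]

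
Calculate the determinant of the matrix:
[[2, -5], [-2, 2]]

For a 2×2 matrix [[a, b], [c, d]], det = ad - bc
det = (2)(2) - (-5)(-2) = 4 - 10 = -6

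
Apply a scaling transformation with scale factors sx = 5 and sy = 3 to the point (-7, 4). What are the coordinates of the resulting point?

Scaling matrix:
[[5, 0], [0, 3]]
Result: (-7 × 5, 4 × 3) = (-35, 12)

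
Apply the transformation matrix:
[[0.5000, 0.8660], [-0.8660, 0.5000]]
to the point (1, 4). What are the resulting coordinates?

Matrix multiplication:
[[0.5000, 0.8660], [-0.8660, 0.5000]] × [1, 4]ᵀ
= [(0.5000)(1) + (0.8660)(4), (-0.8660)(1) + (0.5000)(4)]ᵀ
= [3.9640, 1.1340]ᵀ
Result: (3.9640, 1.1340)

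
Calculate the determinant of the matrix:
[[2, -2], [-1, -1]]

For a 2×2 matrix [[a, b], [c, d]], det = ad - bc
det = (2)(-1) - (-2)(-1) = -2 - 2 = -4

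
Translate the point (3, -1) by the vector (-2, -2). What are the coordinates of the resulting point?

Translation by (-2, -2) (homogeneous matrix [[1, 0, -2], [0, 1, -2], [0, 0, 1]]):
x' = 3 + -2 = 1
y' = -1 + -2 = -3
Result: (1, -3)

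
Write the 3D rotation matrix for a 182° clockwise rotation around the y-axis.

Rotation matrix for clockwise 182° around y-axis:
A clockwise rotation by 182° is a counterclockwise rotation by -182°.
cos(-182°) = -0.9994, sin(-182°) = 0.0349
Result: [[-0.9994, 0, 0.0349], [0, 1, 0], [-0.0349, 0, -0.9994]]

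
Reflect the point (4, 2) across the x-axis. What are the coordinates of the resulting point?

Reflection across x-axis: (4, 2) → (4, -2)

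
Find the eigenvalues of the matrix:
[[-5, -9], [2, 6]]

Characteristic equation: det(A - λI) = 0
λ² - (trace)λ + (det) = 0
trace = -5 + 6 = 1, det = (-5)(6) - (-9)(2) = -12
λ² - (1)λ + (-12) = 0
λ = (1 ± √((1)² - 4·(-12))) / 2 = (1 ± √49) / 2
Solving: λ = -3, 4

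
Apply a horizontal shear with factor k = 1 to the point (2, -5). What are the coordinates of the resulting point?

Shear matrix for horizontal shear with factor k = 1:
[[1, 1], [0, 1]]
Result: (2, -5) → (-3, -5)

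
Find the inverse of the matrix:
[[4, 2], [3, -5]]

For [[a,b],[c,d]], inverse = (1/det)·[[d,-b],[-c,a]]
det = (4)(-5) - (2)(3) = -20 - 6 = -26
Inverse = (1/-26)·[[-5, -2], [-3, 4]]
= [[5/26, 1/13], [3/26, -2/13]]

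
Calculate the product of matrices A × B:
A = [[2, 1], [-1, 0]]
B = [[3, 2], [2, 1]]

Matrix multiplication:
C[0][0] = 2×3 + 1×2 = 8
C[0][1] = 2×2 + 1×1 = 5
C[1][0] = -1×3 + 0×2 = -3
C[1][1] = -1×2 + 0×1 = -2
Result: [[8, 5], [-3, -2]]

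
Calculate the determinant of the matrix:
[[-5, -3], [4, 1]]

For a 2×2 matrix [[a, b], [c, d]], det = ad - bc
det = (-5)(1) - (-3)(4) = -5 - -12 = 7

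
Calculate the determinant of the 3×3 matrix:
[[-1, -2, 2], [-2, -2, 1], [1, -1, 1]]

Expansion along first row:
det = -1·det([[-2,1],[-1,1]]) - -2·det([[-2,1],[1,1]]) + 2·det([[-2,-2],[1,-1]])
    = -1·(-2·1 - 1·-1) - -2·(-2·1 - 1·1) + 2·(-2·-1 - -2·1)
    = -1·-1 - -2·-3 + 2·4
    = 1 + -6 + 8 = 3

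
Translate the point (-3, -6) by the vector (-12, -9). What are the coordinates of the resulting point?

Translation by (-12, -9) (homogeneous matrix [[1, 0, -12], [0, 1, -9], [0, 0, 1]]):
x' = -3 + -12 = -15
y' = -6 + -9 = -15
Result: (-15, -15)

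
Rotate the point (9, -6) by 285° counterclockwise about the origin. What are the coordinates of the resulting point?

Rotation matrix for 285°: [[cos 285°, -sin 285°], [sin 285°, cos 285°]] ≈ [[0.258819, 0.965926], [-0.965926, 0.258819]]
[[0.258819, 0.965926], [-0.965926, 0.258819]] × [9, -6]ᵀ ≈ [-3.4662, -10.2462]ᵀ
Result: (-3.4662, -10.2462)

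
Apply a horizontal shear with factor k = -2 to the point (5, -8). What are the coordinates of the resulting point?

Shear matrix for horizontal shear with factor k = -2:
[[1, -2], [0, 1]]
Result: (5, -8) → (21, -8)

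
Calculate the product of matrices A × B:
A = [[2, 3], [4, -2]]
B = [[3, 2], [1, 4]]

Matrix multiplication:
C[0][0] = 2×3 + 3×1 = 9
C[0][1] = 2×2 + 3×4 = 16
C[1][0] = 4×3 + -2×1 = 10
C[1][1] = 4×2 + -2×4 = 0
Result: [[9, 16], [10, 0]]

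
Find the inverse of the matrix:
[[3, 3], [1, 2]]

For [[a,b],[c,d]], inverse = (1/det)·[[d,-b],[-c,a]]
det = (3)(2) - (3)(1) = 6 - 3 = 3
Inverse = (1/3)·[[2, -3], [-1, 3]]
= [[2/3, -1], [-1/3, 1]]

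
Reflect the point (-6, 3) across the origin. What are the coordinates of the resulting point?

Reflection across origin: (-6, 3) → (6, -3)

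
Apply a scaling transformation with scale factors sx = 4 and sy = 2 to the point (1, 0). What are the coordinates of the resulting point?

Scaling matrix:
[[4, 0], [0, 2]]
Result: (1 × 4, 0 × 2) = (4, 0)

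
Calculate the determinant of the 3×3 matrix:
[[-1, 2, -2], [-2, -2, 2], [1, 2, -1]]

Expansion along first row:
det = -1·det([[-2,2],[2,-1]]) - 2·det([[-2,2],[1,-1]]) + -2·det([[-2,-2],[1,2]])
    = -1·(-2·-1 - 2·2) - 2·(-2·-1 - 2·1) + -2·(-2·2 - -2·1)
    = -1·-2 - 2·0 + -2·-2
    = 2 + 0 + 4 = 6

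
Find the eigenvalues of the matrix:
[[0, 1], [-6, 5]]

Characteristic equation: det(A - λI) = 0
λ² - (trace)λ + (det) = 0
trace = 0 + 5 = 5, det = (0)(5) - (1)(-6) = 6
λ² - (5)λ + (6) = 0
λ = (5 ± √((5)² - 4·(6))) / 2 = (5 ± √1) / 2
Solving: λ = 2, 3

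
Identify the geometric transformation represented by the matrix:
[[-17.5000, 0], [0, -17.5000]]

This matrix represents: uniform scaling by factor -17.5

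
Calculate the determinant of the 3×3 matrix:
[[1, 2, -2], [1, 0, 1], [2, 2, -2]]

Expansion along first row:
det = 1·det([[0,1],[2,-2]]) - 2·det([[1,1],[2,-2]]) + -2·det([[1,0],[2,2]])
    = 1·(0·-2 - 1·2) - 2·(1·-2 - 1·2) + -2·(1·2 - 0·2)
    = 1·-2 - 2·-4 + -2·2
    = -2 + 8 + -4 = 2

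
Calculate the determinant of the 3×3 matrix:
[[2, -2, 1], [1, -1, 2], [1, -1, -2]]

Expansion along first row:
det = 2·det([[-1,2],[-1,-2]]) - -2·det([[1,2],[1,-2]]) + 1·det([[1,-1],[1,-1]])
    = 2·(-1·-2 - 2·-1) - -2·(1·-2 - 2·1) + 1·(1·-1 - -1·1)
    = 2·4 - -2·-4 + 1·0
    = 8 + -8 + 0 = 0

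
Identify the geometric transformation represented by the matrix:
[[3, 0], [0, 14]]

This matrix represents: non-uniform scaling by sx = 3, sy = 14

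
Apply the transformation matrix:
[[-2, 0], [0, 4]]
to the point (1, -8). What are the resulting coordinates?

Matrix multiplication:
[[-2, 0], [0, 4]] × [1, -8]ᵀ
= [(-2)(1) + (0)(-8), (0)(1) + (4)(-8)]ᵀ
= [-2, -32]ᵀ
Result: (-2, -32)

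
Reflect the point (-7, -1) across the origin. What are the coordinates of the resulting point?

Reflection across origin: (-7, -1) → (7, 1)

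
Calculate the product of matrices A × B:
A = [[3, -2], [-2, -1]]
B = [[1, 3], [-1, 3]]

Matrix multiplication:
C[0][0] = 3×1 + -2×-1 = 5
C[0][1] = 3×3 + -2×3 = 3
C[1][0] = -2×1 + -1×-1 = -1
C[1][1] = -2×3 + -1×3 = -9
Result: [[5, 3], [-1, -9]]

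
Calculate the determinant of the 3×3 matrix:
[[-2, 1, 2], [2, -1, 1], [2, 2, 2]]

Expansion along first row:
det = -2·det([[-1,1],[2,2]]) - 1·det([[2,1],[2,2]]) + 2·det([[2,-1],[2,2]])
    = -2·(-1·2 - 1·2) - 1·(2·2 - 1·2) + 2·(2·2 - -1·2)
    = -2·-4 - 1·2 + 2·6
    = 8 + -2 + 12 = 18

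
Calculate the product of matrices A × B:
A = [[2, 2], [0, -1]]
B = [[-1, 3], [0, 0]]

Matrix multiplication:
C[0][0] = 2×-1 + 2×0 = -2
C[0][1] = 2×3 + 2×0 = 6
C[1][0] = 0×-1 + -1×0 = 0
C[1][1] = 0×3 + -1×0 = 0
Result: [[-2, 6], [0, 0]]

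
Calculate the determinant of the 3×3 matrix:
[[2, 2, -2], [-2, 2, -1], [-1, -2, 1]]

Expansion along first row:
det = 2·det([[2,-1],[-2,1]]) - 2·det([[-2,-1],[-1,1]]) + -2·det([[-2,2],[-1,-2]])
    = 2·(2·1 - -1·-2) - 2·(-2·1 - -1·-1) + -2·(-2·-2 - 2·-1)
    = 2·0 - 2·-3 + -2·6
    = 0 + 6 + -12 = -6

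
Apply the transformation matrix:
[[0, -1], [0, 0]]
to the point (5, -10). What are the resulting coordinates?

Matrix multiplication:
[[0, -1], [0, 0]] × [5, -10]ᵀ
= [(0)(5) + (-1)(-10), (0)(5) + (0)(-10)]ᵀ
= [10, 0]ᵀ
Result: (10, 0)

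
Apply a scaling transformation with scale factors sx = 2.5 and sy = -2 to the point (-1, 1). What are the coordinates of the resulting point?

Scaling matrix:
[[2.50, 0], [0, -2]]
Result: (-1 × 2.5, 1 × -2) = (-2.5, -2)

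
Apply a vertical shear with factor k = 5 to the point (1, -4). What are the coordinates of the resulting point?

Shear matrix for vertical shear with factor k = 5:
[[1, 0], [5, 1]]
Result: (1, -4) → (1, 1)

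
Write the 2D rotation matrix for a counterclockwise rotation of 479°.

Rotation matrix formula: [[cos θ, -sin θ], [sin θ, cos θ]]
For θ = 479°:
cos(479°) = -0.4848
sin(479°) = 0.8746
Result: [[-0.4848, -0.8746], [0.8746, -0.4848]]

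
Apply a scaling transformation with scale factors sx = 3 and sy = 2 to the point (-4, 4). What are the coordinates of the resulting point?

Scaling matrix:
[[3, 0], [0, 2]]
Result: (-4 × 3, 4 × 2) = (-12, 8)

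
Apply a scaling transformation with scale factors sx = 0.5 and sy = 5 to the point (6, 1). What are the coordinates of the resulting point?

Scaling matrix:
[[0.50, 0], [0, 5]]
Result: (6 × 0.5, 1 × 5) = (3, 5)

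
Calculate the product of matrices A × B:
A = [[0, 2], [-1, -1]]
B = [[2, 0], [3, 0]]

Matrix multiplication:
C[0][0] = 0×2 + 2×3 = 6
C[0][1] = 0×0 + 2×0 = 0
C[1][0] = -1×2 + -1×3 = -5
C[1][1] = -1×0 + -1×0 = 0
Result: [[6, 0], [-5, 0]]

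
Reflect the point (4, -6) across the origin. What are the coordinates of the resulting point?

Reflection across origin: (4, -6) → (-4, 6)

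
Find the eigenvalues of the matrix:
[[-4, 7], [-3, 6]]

Characteristic equation: det(A - λI) = 0
λ² - (trace)λ + (det) = 0
trace = -4 + 6 = 2, det = (-4)(6) - (7)(-3) = -3
λ² - (2)λ + (-3) = 0
λ = (2 ± √((2)² - 4·(-3))) / 2 = (2 ± √16) / 2
Solving: λ = -1, 3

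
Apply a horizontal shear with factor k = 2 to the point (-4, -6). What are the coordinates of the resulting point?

Shear matrix for horizontal shear with factor k = 2:
[[1, 2], [0, 1]]
Result: (-4, -6) → (-16, -6)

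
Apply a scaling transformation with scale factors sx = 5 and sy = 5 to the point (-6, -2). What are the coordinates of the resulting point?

Scaling matrix:
[[5, 0], [0, 5]]
Result: (-6 × 5, -2 × 5) = (-30, -10)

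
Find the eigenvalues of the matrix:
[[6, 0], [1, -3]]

Characteristic equation: det(A - λI) = 0
λ² - (trace)λ + (det) = 0
trace = 6 + -3 = 3, det = (6)(-3) - (0)(1) = -18
λ² - (3)λ + (-18) = 0
λ = (3 ± √((3)² - 4·(-18))) / 2 = (3 ± √81) / 2
Solving: λ = -3, 6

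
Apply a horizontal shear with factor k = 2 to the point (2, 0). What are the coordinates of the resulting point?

Shear matrix for horizontal shear with factor k = 2:
[[1, 2], [0, 1]]
Result: (2, 0) → (2, 0)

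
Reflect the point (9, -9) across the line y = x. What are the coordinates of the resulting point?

Reflection across line y = x: (9, -9) → (-9, 9)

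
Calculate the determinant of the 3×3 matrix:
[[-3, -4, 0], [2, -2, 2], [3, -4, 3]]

Expansion along first row:
det = -3·det([[-2,2],[-4,3]]) - -4·det([[2,2],[3,3]]) + 0·det([[2,-2],[3,-4]])
    = -3·(-2·3 - 2·-4) - -4·(2·3 - 2·3) + 0·(2·-4 - -2·3)
    = -3·2 - -4·0 + 0·-2
    = -6 + 0 + 0 = -6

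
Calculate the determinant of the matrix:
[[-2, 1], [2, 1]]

For a 2×2 matrix [[a, b], [c, d]], det = ad - bc
det = (-2)(1) - (1)(2) = -2 - 2 = -4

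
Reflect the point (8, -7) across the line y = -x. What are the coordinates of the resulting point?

Reflection across line y = -x: (8, -7) → (7, -8)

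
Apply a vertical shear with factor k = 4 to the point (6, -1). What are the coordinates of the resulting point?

Shear matrix for vertical shear with factor k = 4:
[[1, 0], [4, 1]]
Result: (6, -1) → (6, 23)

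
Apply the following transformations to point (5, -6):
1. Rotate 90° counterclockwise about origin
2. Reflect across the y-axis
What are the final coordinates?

Step 1: Rotate 90° → (6, 5)
Step 2: Reflect across y-axis → (-6, 5)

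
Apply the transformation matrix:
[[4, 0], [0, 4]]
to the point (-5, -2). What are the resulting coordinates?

Matrix multiplication:
[[4, 0], [0, 4]] × [-5, -2]ᵀ
= [(4)(-5) + (0)(-2), (0)(-5) + (4)(-2)]ᵀ
= [-20, -8]ᵀ
Result: (-20, -8)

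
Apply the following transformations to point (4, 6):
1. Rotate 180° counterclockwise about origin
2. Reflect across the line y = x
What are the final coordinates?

Step 1: Rotate 180° → (-4, -6)
Step 2: Reflect across line y = x → (-6, -4)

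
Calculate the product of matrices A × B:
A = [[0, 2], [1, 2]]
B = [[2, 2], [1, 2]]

Matrix multiplication:
C[0][0] = 0×2 + 2×1 = 2
C[0][1] = 0×2 + 2×2 = 4
C[1][0] = 1×2 + 2×1 = 4
C[1][1] = 1×2 + 2×2 = 6
Result: [[2, 4], [4, 6]]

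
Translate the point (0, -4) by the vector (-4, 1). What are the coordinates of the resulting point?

Translation by (-4, 1) (homogeneous matrix [[1, 0, -4], [0, 1, 1], [0, 0, 1]]):
x' = 0 + -4 = -4
y' = -4 + 1 = -3
Result: (-4, -3)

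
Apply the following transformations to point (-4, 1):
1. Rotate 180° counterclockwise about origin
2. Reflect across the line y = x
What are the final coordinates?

Step 1: Rotate 180° → (4, -1)
Step 2: Reflect across line y = x → (-1, 4)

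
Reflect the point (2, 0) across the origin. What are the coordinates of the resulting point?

Reflection across origin: (2, 0) → (-2, 0)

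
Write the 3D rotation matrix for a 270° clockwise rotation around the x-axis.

Rotation matrix for clockwise 270° around x-axis:
A clockwise rotation by 270° is a counterclockwise rotation by -270°.
cos(-270°) = 0, sin(-270°) = 1
Result: [[1, 0, 0], [0, 0, -1], [0, 1, 0]]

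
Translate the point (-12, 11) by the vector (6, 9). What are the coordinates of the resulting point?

Translation by (6, 9) (homogeneous matrix [[1, 0, 6], [0, 1, 9], [0, 0, 1]]):
x' = -12 + 6 = -6
y' = 11 + 9 = 20
Result: (-6, 20)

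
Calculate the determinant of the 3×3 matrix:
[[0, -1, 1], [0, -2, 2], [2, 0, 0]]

Expansion along first row:
det = 0·det([[-2,2],[0,0]]) - -1·det([[0,2],[2,0]]) + 1·det([[0,-2],[2,0]])
    = 0·(-2·0 - 2·0) - -1·(0·0 - 2·2) + 1·(0·0 - -2·2)
    = 0·0 - -1·-4 + 1·4
    = 0 + -4 + 4 = 0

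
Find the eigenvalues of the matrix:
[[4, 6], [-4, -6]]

Characteristic equation: det(A - λI) = 0
λ² - (trace)λ + (det) = 0
trace = 4 + -6 = -2, det = (4)(-6) - (6)(-4) = 0
λ² - (-2)λ + (0) = 0
λ = (-2 ± √((-2)² - 4·(0))) / 2 = (-2 ± √4) / 2
Solving: λ = -2, 0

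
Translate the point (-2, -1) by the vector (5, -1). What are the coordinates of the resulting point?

Translation by (5, -1) (homogeneous matrix [[1, 0, 5], [0, 1, -1], [0, 0, 1]]):
x' = -2 + 5 = 3
y' = -1 + -1 = -2
Result: (3, -2)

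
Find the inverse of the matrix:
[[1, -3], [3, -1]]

For [[a,b],[c,d]], inverse = (1/det)·[[d,-b],[-c,a]]
det = (1)(-1) - (-3)(3) = -1 - -9 = 8
Inverse = (1/8)·[[-1, 3], [-3, 1]]
= [[-1/8, 3/8], [-3/8, 1/8]]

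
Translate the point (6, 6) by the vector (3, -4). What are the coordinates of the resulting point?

Translation by (3, -4) (homogeneous matrix [[1, 0, 3], [0, 1, -4], [0, 0, 1]]):
x' = 6 + 3 = 9
y' = 6 + -4 = 2
Result: (9, 2)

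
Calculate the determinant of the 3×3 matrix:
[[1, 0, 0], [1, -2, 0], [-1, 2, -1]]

Expansion along first row:
det = 1·det([[-2,0],[2,-1]]) - 0·det([[1,0],[-1,-1]]) + 0·det([[1,-2],[-1,2]])
    = 1·(-2·-1 - 0·2) - 0·(1·-1 - 0·-1) + 0·(1·2 - -2·-1)
    = 1·2 - 0·-1 + 0·0
    = 2 + 0 + 0 = 2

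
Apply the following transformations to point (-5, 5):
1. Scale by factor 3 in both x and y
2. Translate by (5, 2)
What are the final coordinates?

Step 1: Scale (-5, 5) by 3 → (-15, 15)
Step 2: Translate by (5, 2) → (-10, 17)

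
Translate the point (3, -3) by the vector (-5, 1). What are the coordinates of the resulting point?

Translation by (-5, 1) (homogeneous matrix [[1, 0, -5], [0, 1, 1], [0, 0, 1]]):
x' = 3 + -5 = -2
y' = -3 + 1 = -2
Result: (-2, -2)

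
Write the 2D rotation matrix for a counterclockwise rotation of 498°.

Rotation matrix formula: [[cos θ, -sin θ], [sin θ, cos θ]]
For θ = 498°:
cos(498°) = -0.7431
sin(498°) = 0.6691
Result: [[-0.7431, -0.6691], [0.6691, -0.7431]]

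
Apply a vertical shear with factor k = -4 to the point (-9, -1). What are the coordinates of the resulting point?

Shear matrix for vertical shear with factor k = -4:
[[1, 0], [-4, 1]]
Result: (-9, -1) → (-9, 35)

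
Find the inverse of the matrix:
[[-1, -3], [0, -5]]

For [[a,b],[c,d]], inverse = (1/det)·[[d,-b],[-c,a]]
det = (-1)(-5) - (-3)(0) = 5 - 0 = 5
Inverse = (1/5)·[[-5, 3], [0, -1]]
= [[-1, 3/5], [0, -1/5]]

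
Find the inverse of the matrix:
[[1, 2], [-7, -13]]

For [[a,b],[c,d]], inverse = (1/det)·[[d,-b],[-c,a]]
det = (1)(-13) - (2)(-7) = -13 - -14 = 1
Inverse = [[-13, -2], [7, 1]]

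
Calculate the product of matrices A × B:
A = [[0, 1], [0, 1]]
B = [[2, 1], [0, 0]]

Matrix multiplication:
C[0][0] = 0×2 + 1×0 = 0
C[0][1] = 0×1 + 1×0 = 0
C[1][0] = 0×2 + 1×0 = 0
C[1][1] = 0×1 + 1×0 = 0
Result: [[0, 0], [0, 0]]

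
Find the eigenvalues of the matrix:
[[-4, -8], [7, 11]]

Characteristic equation: det(A - λI) = 0
λ² - (trace)λ + (det) = 0
trace = -4 + 11 = 7, det = (-4)(11) - (-8)(7) = 12
λ² - (7)λ + (12) = 0
λ = (7 ± √((7)² - 4·(12))) / 2 = (7 ± √1) / 2
Solving: λ = 3, 4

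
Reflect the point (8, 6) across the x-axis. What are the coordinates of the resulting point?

Reflection across x-axis: (8, 6) → (8, -6)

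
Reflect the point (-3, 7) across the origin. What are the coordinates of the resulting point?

Reflection across origin: (-3, 7) → (3, -7)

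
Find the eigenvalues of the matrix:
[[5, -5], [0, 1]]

Characteristic equation: det(A - λI) = 0
λ² - (trace)λ + (det) = 0
trace = 5 + 1 = 6, det = (5)(1) - (-5)(0) = 5
λ² - (6)λ + (5) = 0
λ = (6 ± √((6)² - 4·(5))) / 2 = (6 ± √16) / 2
Solving: λ = 1, 5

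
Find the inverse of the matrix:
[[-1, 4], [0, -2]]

For [[a,b],[c,d]], inverse = (1/det)·[[d,-b],[-c,a]]
det = (-1)(-2) - (4)(0) = 2 - 0 = 2
Inverse = (1/2)·[[-2, -4], [0, -1]]
= [[-1, -2], [0, -1/2]]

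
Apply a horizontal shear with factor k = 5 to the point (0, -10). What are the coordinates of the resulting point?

Shear matrix for horizontal shear with factor k = 5:
[[1, 5], [0, 1]]
Result: (0, -10) → (-50, -10)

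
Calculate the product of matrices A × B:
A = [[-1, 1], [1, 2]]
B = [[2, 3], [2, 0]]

Matrix multiplication:
C[0][0] = -1×2 + 1×2 = 0
C[0][1] = -1×3 + 1×0 = -3
C[1][0] = 1×2 + 2×2 = 6
C[1][1] = 1×3 + 2×0 = 3
Result: [[0, -3], [6, 3]]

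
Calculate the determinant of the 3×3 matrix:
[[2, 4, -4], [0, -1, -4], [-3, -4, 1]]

Expansion along first row:
det = 2·det([[-1,-4],[-4,1]]) - 4·det([[0,-4],[-3,1]]) + -4·det([[0,-1],[-3,-4]])
    = 2·(-1·1 - -4·-4) - 4·(0·1 - -4·-3) + -4·(0·-4 - -1·-3)
    = 2·-17 - 4·-12 + -4·-3
    = -34 + 48 + 12 = 26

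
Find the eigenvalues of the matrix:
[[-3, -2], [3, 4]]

Characteristic equation: det(A - λI) = 0
λ² - (trace)λ + (det) = 0
trace = -3 + 4 = 1, det = (-3)(4) - (-2)(3) = -6
λ² - (1)λ + (-6) = 0
λ = (1 ± √((1)² - 4·(-6))) / 2 = (1 ± √25) / 2
Solving: λ = -2, 3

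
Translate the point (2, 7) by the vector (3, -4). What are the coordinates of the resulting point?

Translation by (3, -4) (homogeneous matrix [[1, 0, 3], [0, 1, -4], [0, 0, 1]]):
x' = 2 + 3 = 5
y' = 7 + -4 = 3
Result: (5, 3)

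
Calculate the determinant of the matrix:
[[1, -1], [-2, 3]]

For a 2×2 matrix [[a, b], [c, d]], det = ad - bc
det = (1)(3) - (-1)(-2) = 3 - 2 = 1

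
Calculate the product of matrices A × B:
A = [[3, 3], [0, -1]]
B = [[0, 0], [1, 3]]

Matrix multiplication:
C[0][0] = 3×0 + 3×1 = 3
C[0][1] = 3×0 + 3×3 = 9
C[1][0] = 0×0 + -1×1 = -1
C[1][1] = 0×0 + -1×3 = -3
Result: [[3, 9], [-1, -3]]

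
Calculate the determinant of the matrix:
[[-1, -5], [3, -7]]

For a 2×2 matrix [[a, b], [c, d]], det = ad - bc
det = (-1)(-7) - (-5)(3) = 7 - -15 = 22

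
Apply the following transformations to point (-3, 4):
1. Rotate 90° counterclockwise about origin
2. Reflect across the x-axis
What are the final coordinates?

Step 1: Rotate 90° → (-4, -3)
Step 2: Reflect across x-axis → (-4, 3)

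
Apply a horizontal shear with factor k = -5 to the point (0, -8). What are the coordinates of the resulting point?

Shear matrix for horizontal shear with factor k = -5:
[[1, -5], [0, 1]]
Result: (0, -8) → (40, -8)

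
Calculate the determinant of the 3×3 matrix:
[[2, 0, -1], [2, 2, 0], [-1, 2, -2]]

Expansion along first row:
det = 2·det([[2,0],[2,-2]]) - 0·det([[2,0],[-1,-2]]) + -1·det([[2,2],[-1,2]])
    = 2·(2·-2 - 0·2) - 0·(2·-2 - 0·-1) + -1·(2·2 - 2·-1)
    = 2·-4 - 0·-4 + -1·6
    = -8 + 0 + -6 = -14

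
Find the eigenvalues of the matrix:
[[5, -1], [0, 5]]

Characteristic equation: det(A - λI) = 0
λ² - (trace)λ + (det) = 0
trace = 5 + 5 = 10, det = (5)(5) - (-1)(0) = 25
λ² - (10)λ + (25) = 0
λ = (10 ± √((10)² - 4·(25))) / 2 = (10 ± √0) / 2
Solving: λ = 5, 5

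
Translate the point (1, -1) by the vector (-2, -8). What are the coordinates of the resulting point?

Translation by (-2, -8) (homogeneous matrix [[1, 0, -2], [0, 1, -8], [0, 0, 1]]):
x' = 1 + -2 = -1
y' = -1 + -8 = -9
Result: (-1, -9)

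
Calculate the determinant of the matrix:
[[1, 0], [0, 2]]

For a 2×2 matrix [[a, b], [c, d]], det = ad - bc
det = (1)(2) - (0)(0) = 2 - 0 = 2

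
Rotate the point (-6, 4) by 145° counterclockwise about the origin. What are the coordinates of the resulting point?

Rotation matrix for 145°: [[cos 145°, -sin 145°], [sin 145°, cos 145°]] ≈ [[-0.819152, -0.573576], [0.573576, -0.819152]]
[[-0.819152, -0.573576], [0.573576, -0.819152]] × [-6, 4]ᵀ ≈ [2.6206, -6.7181]ᵀ
Result: (2.6206, -6.7181)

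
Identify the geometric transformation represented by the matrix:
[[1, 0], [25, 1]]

This matrix represents: vertical shear with factor 25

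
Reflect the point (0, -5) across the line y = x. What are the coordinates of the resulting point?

Reflection across line y = x: (0, -5) → (-5, 0)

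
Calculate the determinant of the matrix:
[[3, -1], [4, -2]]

For a 2×2 matrix [[a, b], [c, d]], det = ad - bc
det = (3)(-2) - (-1)(4) = -6 - -4 = -2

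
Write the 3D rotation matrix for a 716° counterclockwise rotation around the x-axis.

Rotation matrix for counterclockwise 716° around x-axis:
cos(716°) = 0.9976, sin(716°) = -0.0698
Result: [[1, 0, 0], [0, 0.9976, 0.0698], [0, -0.0698, 0.9976]]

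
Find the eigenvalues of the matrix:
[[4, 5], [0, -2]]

Characteristic equation: det(A - λI) = 0
λ² - (trace)λ + (det) = 0
trace = 4 + -2 = 2, det = (4)(-2) - (5)(0) = -8
λ² - (2)λ + (-8) = 0
λ = (2 ± √((2)² - 4·(-8))) / 2 = (2 ± √36) / 2
Solving: λ = -2, 4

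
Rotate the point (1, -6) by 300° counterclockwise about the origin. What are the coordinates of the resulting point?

Rotation matrix for 300°: [[cos 300°, -sin 300°], [sin 300°, cos 300°]] ≈ [[0.500000, 0.866025], [-0.866025, 0.500000]]
[[0.500000, 0.866025], [-0.866025, 0.500000]] × [1, -6]ᵀ ≈ [-4.6962, -3.8660]ᵀ
Result: (-4.6962, -3.8660)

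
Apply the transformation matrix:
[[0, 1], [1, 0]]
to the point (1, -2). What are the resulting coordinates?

Matrix multiplication:
[[0, 1], [1, 0]] × [1, -2]ᵀ
= [(0)(1) + (1)(-2), (1)(1) + (0)(-2)]ᵀ
= [-2, 1]ᵀ
Result: (-2, 1)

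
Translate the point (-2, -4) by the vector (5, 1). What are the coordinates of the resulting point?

Translation by (5, 1) (homogeneous matrix [[1, 0, 5], [0, 1, 1], [0, 0, 1]]):
x' = -2 + 5 = 3
y' = -4 + 1 = -3
Result: (3, -3)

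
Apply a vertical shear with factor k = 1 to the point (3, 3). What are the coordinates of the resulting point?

Shear matrix for vertical shear with factor k = 1:
[[1, 0], [1, 1]]
Result: (3, 3) → (3, 6)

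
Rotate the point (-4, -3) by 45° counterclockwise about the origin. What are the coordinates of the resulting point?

Rotation matrix for 45°: [[cos 45°, -sin 45°], [sin 45°, cos 45°]] ≈ [[0.707107, -0.707107], [0.707107, 0.707107]]
[[0.707107, -0.707107], [0.707107, 0.707107]] × [-4, -3]ᵀ ≈ [-0.7071, -4.9497]ᵀ
Result: (-0.7071, -4.9497)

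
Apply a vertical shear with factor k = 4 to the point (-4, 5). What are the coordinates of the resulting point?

Shear matrix for vertical shear with factor k = 4:
[[1, 0], [4, 1]]
Result: (-4, 5) → (-4, -11)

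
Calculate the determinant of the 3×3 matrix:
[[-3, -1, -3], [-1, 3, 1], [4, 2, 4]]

Expansion along first row:
det = -3·det([[3,1],[2,4]]) - -1·det([[-1,1],[4,4]]) + -3·det([[-1,3],[4,2]])
    = -3·(3·4 - 1·2) - -1·(-1·4 - 1·4) + -3·(-1·2 - 3·4)
    = -3·10 - -1·-8 + -3·-14
    = -30 + -8 + 42 = 4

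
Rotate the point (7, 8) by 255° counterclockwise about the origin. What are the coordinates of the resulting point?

Rotation matrix for 255°: [[cos 255°, -sin 255°], [sin 255°, cos 255°]] ≈ [[-0.258819, 0.965926], [-0.965926, -0.258819]]
[[-0.258819, 0.965926], [-0.965926, -0.258819]] × [7, 8]ᵀ ≈ [5.9157, -8.8320]ᵀ
Result: (5.9157, -8.8320)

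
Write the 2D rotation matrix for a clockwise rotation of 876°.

Rotation matrix formula: [[cos θ, -sin θ], [sin θ, cos θ]]
A clockwise rotation by 876° is equivalent to a counterclockwise rotation by -876°.
For θ = -876°:
cos(-876°) = -0.9135
sin(-876°) = -0.4067
Result: [[-0.9135, 0.4067], [-0.4067, -0.9135]]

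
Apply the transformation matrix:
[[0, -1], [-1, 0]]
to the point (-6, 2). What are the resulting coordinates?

Matrix multiplication:
[[0, -1], [-1, 0]] × [-6, 2]ᵀ
= [(0)(-6) + (-1)(2), (-1)(-6) + (0)(2)]ᵀ
= [-2, 6]ᵀ
Result: (-2, 6)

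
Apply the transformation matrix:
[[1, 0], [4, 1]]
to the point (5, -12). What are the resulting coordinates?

Matrix multiplication:
[[1, 0], [4, 1]] × [5, -12]ᵀ
= [(1)(5) + (0)(-12), (4)(5) + (1)(-12)]ᵀ
= [5, 8]ᵀ
Result: (5, 8)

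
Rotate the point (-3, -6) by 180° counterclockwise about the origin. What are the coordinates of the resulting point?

Rotation matrix for 180°: [[cos 180°, -sin 180°], [sin 180°, cos 180°]] = [[-1, 0], [0, -1]]
[[-1, 0], [0, -1]] × [-3, -6]ᵀ = [3, 6]ᵀ
Result: (3, 6)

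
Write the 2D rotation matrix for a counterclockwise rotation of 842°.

Rotation matrix formula: [[cos θ, -sin θ], [sin θ, cos θ]]
For θ = 842°:
cos(842°) = -0.5299
sin(842°) = 0.8480
Result: [[-0.5299, -0.8480], [0.8480, -0.5299]]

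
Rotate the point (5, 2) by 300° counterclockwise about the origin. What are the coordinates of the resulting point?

Rotation matrix for 300°: [[cos 300°, -sin 300°], [sin 300°, cos 300°]] ≈ [[0.500000, 0.866025], [-0.866025, 0.500000]]
[[0.500000, 0.866025], [-0.866025, 0.500000]] × [5, 2]ᵀ ≈ [4.2321, -3.3301]ᵀ
Result: (4.2321, -3.3301)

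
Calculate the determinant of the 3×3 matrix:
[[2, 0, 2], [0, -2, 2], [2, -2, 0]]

Expansion along first row:
det = 2·det([[-2,2],[-2,0]]) - 0·det([[0,2],[2,0]]) + 2·det([[0,-2],[2,-2]])
    = 2·(-2·0 - 2·-2) - 0·(0·0 - 2·2) + 2·(0·-2 - -2·2)
    = 2·4 - 0·-4 + 2·4
    = 8 + 0 + 8 = 16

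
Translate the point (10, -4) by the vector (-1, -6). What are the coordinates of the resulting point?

Translation by (-1, -6) (homogeneous matrix [[1, 0, -1], [0, 1, -6], [0, 0, 1]]):
x' = 10 + -1 = 9
y' = -4 + -6 = -10
Result: (9, -10)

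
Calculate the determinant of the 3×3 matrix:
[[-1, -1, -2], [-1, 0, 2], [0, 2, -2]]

Expansion along first row:
det = -1·det([[0,2],[2,-2]]) - -1·det([[-1,2],[0,-2]]) + -2·det([[-1,0],[0,2]])
    = -1·(0·-2 - 2·2) - -1·(-1·-2 - 2·0) + -2·(-1·2 - 0·0)
    = -1·-4 - -1·2 + -2·-2
    = 4 + 2 + 4 = 10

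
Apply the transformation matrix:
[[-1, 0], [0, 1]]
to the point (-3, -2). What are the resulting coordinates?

Matrix multiplication:
[[-1, 0], [0, 1]] × [-3, -2]ᵀ
= [(-1)(-3) + (0)(-2), (0)(-3) + (1)(-2)]ᵀ
= [3, -2]ᵀ
Result: (3, -2)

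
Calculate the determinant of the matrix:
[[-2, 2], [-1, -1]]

For a 2×2 matrix [[a, b], [c, d]], det = ad - bc
det = (-2)(-1) - (2)(-1) = 2 - -2 = 4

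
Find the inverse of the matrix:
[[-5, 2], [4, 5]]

For [[a,b],[c,d]], inverse = (1/det)·[[d,-b],[-c,a]]
det = (-5)(5) - (2)(4) = -25 - 8 = -33
Inverse = (1/-33)·[[5, -2], [-4, -5]]
= [[-5/33, 2/33], [4/33, 5/33]]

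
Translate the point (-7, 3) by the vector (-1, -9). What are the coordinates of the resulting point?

Translation by (-1, -9) (homogeneous matrix [[1, 0, -1], [0, 1, -9], [0, 0, 1]]):
x' = -7 + -1 = -8
y' = 3 + -9 = -6
Result: (-8, -6)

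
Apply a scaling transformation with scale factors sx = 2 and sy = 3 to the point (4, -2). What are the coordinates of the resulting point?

Scaling matrix:
[[2, 0], [0, 3]]
Result: (4 × 2, -2 × 3) = (8, -6)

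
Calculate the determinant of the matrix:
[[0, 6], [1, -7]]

For a 2×2 matrix [[a, b], [c, d]], det = ad - bc
det = (0)(-7) - (6)(1) = 0 - 6 = -6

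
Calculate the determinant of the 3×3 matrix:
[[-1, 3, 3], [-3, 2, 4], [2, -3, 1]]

Expansion along first row:
det = -1·det([[2,4],[-3,1]]) - 3·det([[-3,4],[2,1]]) + 3·det([[-3,2],[2,-3]])
    = -1·(2·1 - 4·-3) - 3·(-3·1 - 4·2) + 3·(-3·-3 - 2·2)
    = -1·14 - 3·-11 + 3·5
    = -14 + 33 + 15 = 34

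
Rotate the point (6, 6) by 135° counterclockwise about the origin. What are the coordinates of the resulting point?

Rotation matrix for 135°: [[cos 135°, -sin 135°], [sin 135°, cos 135°]] ≈ [[-0.707107, -0.707107], [0.707107, -0.707107]]
[[-0.707107, -0.707107], [0.707107, -0.707107]] × [6, 6]ᵀ ≈ [-8.4853, 0]ᵀ
Result: (-8.4853, 0)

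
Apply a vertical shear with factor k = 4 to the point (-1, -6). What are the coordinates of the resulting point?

Shear matrix for vertical shear with factor k = 4:
[[1, 0], [4, 1]]
Result: (-1, -6) → (-1, -10)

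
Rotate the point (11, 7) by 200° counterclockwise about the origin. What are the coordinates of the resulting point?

Rotation matrix for 200°: [[cos 200°, -sin 200°], [sin 200°, cos 200°]] ≈ [[-0.939693, 0.342020], [-0.342020, -0.939693]]
[[-0.939693, 0.342020], [-0.342020, -0.939693]] × [11, 7]ᵀ ≈ [-7.9425, -10.3401]ᵀ
Result: (-7.9425, -10.3401)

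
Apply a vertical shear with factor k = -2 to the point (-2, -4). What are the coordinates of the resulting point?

Shear matrix for vertical shear with factor k = -2:
[[1, 0], [-2, 1]]
Result: (-2, -4) → (-2, 0)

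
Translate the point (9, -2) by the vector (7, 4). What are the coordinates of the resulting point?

Translation by (7, 4) (homogeneous matrix [[1, 0, 7], [0, 1, 4], [0, 0, 1]]):
x' = 9 + 7 = 16
y' = -2 + 4 = 2
Result: (16, 2)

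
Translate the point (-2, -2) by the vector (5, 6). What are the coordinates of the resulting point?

Translation by (5, 6) (homogeneous matrix [[1, 0, 5], [0, 1, 6], [0, 0, 1]]):
x' = -2 + 5 = 3
y' = -2 + 6 = 4
Result: (3, 4)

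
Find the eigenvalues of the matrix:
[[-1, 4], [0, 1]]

Characteristic equation: det(A - λI) = 0
λ² - (trace)λ + (det) = 0
trace = -1 + 1 = 0, det = (-1)(1) - (4)(0) = -1
λ² - (0)λ + (-1) = 0
λ = (0 ± √((0)² - 4·(-1))) / 2 = (0 ± √4) / 2
Solving: λ = -1, 1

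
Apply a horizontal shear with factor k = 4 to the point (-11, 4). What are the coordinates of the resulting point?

Shear matrix for horizontal shear with factor k = 4:
[[1, 4], [0, 1]]
Result: (-11, 4) → (5, 4)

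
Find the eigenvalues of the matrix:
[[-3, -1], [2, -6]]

Characteristic equation: det(A - λI) = 0
λ² - (trace)λ + (det) = 0
trace = -3 + -6 = -9, det = (-3)(-6) - (-1)(2) = 20
λ² - (-9)λ + (20) = 0
λ = (-9 ± √((-9)² - 4·(20))) / 2 = (-9 ± √1) / 2
Solving: λ = -5, -4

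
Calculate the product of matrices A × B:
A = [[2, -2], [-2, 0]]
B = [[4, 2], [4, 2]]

Matrix multiplication:
C[0][0] = 2×4 + -2×4 = 0
C[0][1] = 2×2 + -2×2 = 0
C[1][0] = -2×4 + 0×4 = -8
C[1][1] = -2×2 + 0×2 = -4
Result: [[0, 0], [-8, -4]]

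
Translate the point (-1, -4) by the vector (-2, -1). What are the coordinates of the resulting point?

Translation by (-2, -1) (homogeneous matrix [[1, 0, -2], [0, 1, -1], [0, 0, 1]]):
x' = -1 + -2 = -3
y' = -4 + -1 = -5
Result: (-3, -5)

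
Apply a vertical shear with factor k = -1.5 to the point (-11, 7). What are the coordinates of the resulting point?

Shear matrix for vertical shear with factor k = -1.5:
[[1, 0], [-1.50, 1]]
Result: (-11, 7) → (-11, 23.5)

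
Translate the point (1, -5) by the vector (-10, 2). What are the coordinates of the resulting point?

Translation by (-10, 2) (homogeneous matrix [[1, 0, -10], [0, 1, 2], [0, 0, 1]]):
x' = 1 + -10 = -9
y' = -5 + 2 = -3
Result: (-9, -3)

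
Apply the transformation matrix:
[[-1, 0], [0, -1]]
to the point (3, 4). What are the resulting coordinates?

Matrix multiplication:
[[-1, 0], [0, -1]] × [3, 4]ᵀ
= [(-1)(3) + (0)(4), (0)(3) + (-1)(4)]ᵀ
= [-3, -4]ᵀ
Result: (-3, -4)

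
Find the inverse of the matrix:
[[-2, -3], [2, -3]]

For [[a,b],[c,d]], inverse = (1/det)·[[d,-b],[-c,a]]
det = (-2)(-3) - (-3)(2) = 6 - -6 = 12
Inverse = (1/12)·[[-3, 3], [-2, -2]]
= [[-1/4, 1/4], [-1/6, -1/6]]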